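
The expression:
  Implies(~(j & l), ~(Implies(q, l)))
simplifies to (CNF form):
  (j | q) & (l | q) & (j | ~l) & (l | ~l)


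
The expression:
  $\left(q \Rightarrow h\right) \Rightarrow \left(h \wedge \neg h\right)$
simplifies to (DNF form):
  $q \wedge \neg h$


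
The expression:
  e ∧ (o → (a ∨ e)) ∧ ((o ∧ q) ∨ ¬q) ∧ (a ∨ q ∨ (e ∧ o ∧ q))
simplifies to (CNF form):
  e ∧ (a ∨ q) ∧ (o ∨ ¬q)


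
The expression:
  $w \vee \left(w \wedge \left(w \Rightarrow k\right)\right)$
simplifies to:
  $w$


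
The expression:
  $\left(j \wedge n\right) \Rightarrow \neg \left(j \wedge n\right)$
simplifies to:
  $\neg j \vee \neg n$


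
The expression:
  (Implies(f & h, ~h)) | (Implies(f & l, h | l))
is always true.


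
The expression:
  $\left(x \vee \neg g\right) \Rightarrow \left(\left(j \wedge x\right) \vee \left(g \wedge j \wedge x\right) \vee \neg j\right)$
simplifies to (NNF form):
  $g \vee x \vee \neg j$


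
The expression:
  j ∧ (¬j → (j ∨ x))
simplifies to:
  j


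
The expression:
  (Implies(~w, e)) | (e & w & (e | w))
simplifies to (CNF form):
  e | w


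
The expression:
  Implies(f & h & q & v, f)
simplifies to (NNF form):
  True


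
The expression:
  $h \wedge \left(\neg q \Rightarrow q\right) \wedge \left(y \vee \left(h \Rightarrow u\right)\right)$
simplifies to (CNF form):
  $h \wedge q \wedge \left(u \vee y\right)$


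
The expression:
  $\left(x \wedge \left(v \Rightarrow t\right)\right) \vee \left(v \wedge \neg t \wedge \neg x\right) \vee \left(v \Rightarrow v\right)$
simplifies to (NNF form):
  $\text{True}$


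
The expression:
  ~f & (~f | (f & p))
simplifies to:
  ~f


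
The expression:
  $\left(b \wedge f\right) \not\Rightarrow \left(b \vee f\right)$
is never true.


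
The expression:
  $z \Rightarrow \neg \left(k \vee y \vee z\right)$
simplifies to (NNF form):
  $\neg z$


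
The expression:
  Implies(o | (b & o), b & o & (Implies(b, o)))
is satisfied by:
  {b: True, o: False}
  {o: False, b: False}
  {o: True, b: True}


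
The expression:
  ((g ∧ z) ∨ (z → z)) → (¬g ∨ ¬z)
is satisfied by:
  {g: False, z: False}
  {z: True, g: False}
  {g: True, z: False}


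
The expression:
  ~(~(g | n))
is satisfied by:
  {n: True, g: True}
  {n: True, g: False}
  {g: True, n: False}


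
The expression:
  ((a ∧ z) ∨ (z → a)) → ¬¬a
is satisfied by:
  {a: True, z: True}
  {a: True, z: False}
  {z: True, a: False}


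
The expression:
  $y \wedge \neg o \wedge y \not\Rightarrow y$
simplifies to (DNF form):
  $\text{False}$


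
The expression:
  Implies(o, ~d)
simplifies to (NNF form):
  ~d | ~o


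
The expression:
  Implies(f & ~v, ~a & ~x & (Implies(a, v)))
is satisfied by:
  {v: True, x: False, f: False, a: False}
  {a: True, v: True, x: False, f: False}
  {v: True, x: True, a: False, f: False}
  {a: True, v: True, x: True, f: False}
  {a: False, x: False, v: False, f: False}
  {a: True, x: False, v: False, f: False}
  {x: True, a: False, v: False, f: False}
  {a: True, x: True, v: False, f: False}
  {f: True, v: True, a: False, x: False}
  {f: True, a: True, v: True, x: False}
  {f: True, v: True, x: True, a: False}
  {f: True, a: True, v: True, x: True}
  {f: True, a: False, x: False, v: False}


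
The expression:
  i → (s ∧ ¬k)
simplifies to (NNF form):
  (s ∧ ¬k) ∨ ¬i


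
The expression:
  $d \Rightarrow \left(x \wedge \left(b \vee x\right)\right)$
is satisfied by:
  {x: True, d: False}
  {d: False, x: False}
  {d: True, x: True}


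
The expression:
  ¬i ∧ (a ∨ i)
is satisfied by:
  {a: True, i: False}


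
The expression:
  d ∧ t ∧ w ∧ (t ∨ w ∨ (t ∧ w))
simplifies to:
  d ∧ t ∧ w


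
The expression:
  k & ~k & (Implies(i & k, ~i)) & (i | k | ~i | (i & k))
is never true.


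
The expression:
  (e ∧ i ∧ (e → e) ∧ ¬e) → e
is always true.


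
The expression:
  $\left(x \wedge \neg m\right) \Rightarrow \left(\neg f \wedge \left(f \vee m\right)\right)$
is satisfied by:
  {m: True, x: False}
  {x: False, m: False}
  {x: True, m: True}


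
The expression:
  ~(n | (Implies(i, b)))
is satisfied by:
  {i: True, n: False, b: False}


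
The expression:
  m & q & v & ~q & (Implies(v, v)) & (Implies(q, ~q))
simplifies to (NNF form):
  False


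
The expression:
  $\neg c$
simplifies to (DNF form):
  $\neg c$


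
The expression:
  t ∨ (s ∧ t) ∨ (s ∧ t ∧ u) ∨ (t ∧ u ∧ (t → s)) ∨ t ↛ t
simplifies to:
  t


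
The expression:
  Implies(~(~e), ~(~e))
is always true.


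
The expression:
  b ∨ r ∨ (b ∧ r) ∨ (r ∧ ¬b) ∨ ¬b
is always true.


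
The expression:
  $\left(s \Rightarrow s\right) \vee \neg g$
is always true.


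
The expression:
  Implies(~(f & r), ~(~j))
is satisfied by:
  {j: True, f: True, r: True}
  {j: True, f: True, r: False}
  {j: True, r: True, f: False}
  {j: True, r: False, f: False}
  {f: True, r: True, j: False}


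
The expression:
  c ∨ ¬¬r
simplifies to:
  c ∨ r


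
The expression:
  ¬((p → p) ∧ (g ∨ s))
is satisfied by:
  {g: False, s: False}


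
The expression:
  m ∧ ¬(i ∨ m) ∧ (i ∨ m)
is never true.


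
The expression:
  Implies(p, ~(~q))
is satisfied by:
  {q: True, p: False}
  {p: False, q: False}
  {p: True, q: True}


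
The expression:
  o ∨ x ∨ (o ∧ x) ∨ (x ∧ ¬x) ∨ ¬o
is always true.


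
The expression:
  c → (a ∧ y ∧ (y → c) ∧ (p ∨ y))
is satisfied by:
  {a: True, y: True, c: False}
  {a: True, y: False, c: False}
  {y: True, a: False, c: False}
  {a: False, y: False, c: False}
  {a: True, c: True, y: True}


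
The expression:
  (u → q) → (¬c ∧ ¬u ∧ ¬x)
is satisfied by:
  {u: True, q: False, c: False, x: False}
  {x: True, u: True, q: False, c: False}
  {u: True, c: True, q: False, x: False}
  {x: True, u: True, c: True, q: False}
  {x: False, q: False, c: False, u: False}
  {q: True, x: False, c: False, u: False}


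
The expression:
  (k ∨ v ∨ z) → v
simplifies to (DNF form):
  v ∨ (¬k ∧ ¬z)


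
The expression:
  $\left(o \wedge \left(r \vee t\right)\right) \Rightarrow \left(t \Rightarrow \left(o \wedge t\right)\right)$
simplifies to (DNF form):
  $\text{True}$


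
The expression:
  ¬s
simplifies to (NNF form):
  ¬s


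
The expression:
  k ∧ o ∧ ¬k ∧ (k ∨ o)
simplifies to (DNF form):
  False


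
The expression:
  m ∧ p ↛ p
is never true.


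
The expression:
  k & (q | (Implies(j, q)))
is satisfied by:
  {q: True, k: True, j: False}
  {k: True, j: False, q: False}
  {j: True, q: True, k: True}


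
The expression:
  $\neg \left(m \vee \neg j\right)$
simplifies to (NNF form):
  $j \wedge \neg m$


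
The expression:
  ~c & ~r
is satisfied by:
  {r: False, c: False}


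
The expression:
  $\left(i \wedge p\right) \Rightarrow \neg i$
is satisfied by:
  {p: False, i: False}
  {i: True, p: False}
  {p: True, i: False}


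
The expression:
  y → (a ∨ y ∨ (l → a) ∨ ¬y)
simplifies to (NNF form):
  True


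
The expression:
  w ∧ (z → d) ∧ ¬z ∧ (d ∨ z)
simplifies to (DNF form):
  d ∧ w ∧ ¬z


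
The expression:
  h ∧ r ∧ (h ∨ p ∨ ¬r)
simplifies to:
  h ∧ r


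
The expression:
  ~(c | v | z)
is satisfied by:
  {v: False, z: False, c: False}


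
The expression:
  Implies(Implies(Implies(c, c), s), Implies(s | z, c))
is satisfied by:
  {c: True, s: False}
  {s: False, c: False}
  {s: True, c: True}


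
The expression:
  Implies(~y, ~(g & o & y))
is always true.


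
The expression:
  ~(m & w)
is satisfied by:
  {w: False, m: False}
  {m: True, w: False}
  {w: True, m: False}


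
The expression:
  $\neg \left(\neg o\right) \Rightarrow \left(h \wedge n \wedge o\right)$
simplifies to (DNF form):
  $\left(h \wedge n\right) \vee \neg o$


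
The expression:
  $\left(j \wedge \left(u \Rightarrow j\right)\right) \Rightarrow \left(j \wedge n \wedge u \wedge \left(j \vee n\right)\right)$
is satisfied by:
  {n: True, u: True, j: False}
  {n: True, u: False, j: False}
  {u: True, n: False, j: False}
  {n: False, u: False, j: False}
  {j: True, n: True, u: True}


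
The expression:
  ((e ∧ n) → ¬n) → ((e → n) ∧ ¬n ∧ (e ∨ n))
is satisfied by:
  {e: True, n: True}


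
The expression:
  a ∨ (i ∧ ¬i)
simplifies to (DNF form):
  a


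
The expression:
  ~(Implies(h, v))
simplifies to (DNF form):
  h & ~v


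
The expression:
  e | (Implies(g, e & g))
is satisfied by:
  {e: True, g: False}
  {g: False, e: False}
  {g: True, e: True}


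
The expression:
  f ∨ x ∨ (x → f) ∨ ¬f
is always true.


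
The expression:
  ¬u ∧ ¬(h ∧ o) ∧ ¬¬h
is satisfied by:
  {h: True, u: False, o: False}


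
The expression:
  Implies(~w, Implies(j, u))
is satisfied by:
  {u: True, w: True, j: False}
  {u: True, w: False, j: False}
  {w: True, u: False, j: False}
  {u: False, w: False, j: False}
  {j: True, u: True, w: True}
  {j: True, u: True, w: False}
  {j: True, w: True, u: False}


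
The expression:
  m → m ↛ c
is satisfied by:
  {m: False, c: False}
  {c: True, m: False}
  {m: True, c: False}


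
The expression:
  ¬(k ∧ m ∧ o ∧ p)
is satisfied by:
  {p: False, k: False, o: False, m: False}
  {m: True, p: False, k: False, o: False}
  {o: True, p: False, k: False, m: False}
  {m: True, o: True, p: False, k: False}
  {k: True, m: False, p: False, o: False}
  {m: True, k: True, p: False, o: False}
  {o: True, k: True, m: False, p: False}
  {m: True, o: True, k: True, p: False}
  {p: True, o: False, k: False, m: False}
  {m: True, p: True, o: False, k: False}
  {o: True, p: True, m: False, k: False}
  {m: True, o: True, p: True, k: False}
  {k: True, p: True, o: False, m: False}
  {m: True, k: True, p: True, o: False}
  {o: True, k: True, p: True, m: False}


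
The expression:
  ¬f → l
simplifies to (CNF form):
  f ∨ l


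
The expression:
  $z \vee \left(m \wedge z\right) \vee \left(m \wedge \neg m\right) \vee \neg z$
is always true.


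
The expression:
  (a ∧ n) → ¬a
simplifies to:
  ¬a ∨ ¬n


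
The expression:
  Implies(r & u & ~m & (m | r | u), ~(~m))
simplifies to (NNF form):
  m | ~r | ~u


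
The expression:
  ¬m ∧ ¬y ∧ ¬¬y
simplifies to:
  False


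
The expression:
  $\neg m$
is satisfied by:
  {m: False}


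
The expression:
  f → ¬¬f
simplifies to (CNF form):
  True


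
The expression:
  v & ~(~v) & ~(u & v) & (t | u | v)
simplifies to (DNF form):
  v & ~u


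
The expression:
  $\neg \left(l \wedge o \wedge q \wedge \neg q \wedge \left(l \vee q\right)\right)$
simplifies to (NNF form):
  $\text{True}$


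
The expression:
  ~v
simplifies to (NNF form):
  ~v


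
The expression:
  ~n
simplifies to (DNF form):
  ~n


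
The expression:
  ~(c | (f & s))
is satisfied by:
  {s: False, c: False, f: False}
  {f: True, s: False, c: False}
  {s: True, f: False, c: False}


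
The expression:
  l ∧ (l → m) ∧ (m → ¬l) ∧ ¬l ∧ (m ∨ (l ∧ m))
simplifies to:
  False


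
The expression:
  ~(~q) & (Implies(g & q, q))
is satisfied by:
  {q: True}


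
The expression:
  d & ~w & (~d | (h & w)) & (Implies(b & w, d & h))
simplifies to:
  False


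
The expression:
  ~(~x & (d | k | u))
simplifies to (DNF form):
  x | (~d & ~k & ~u)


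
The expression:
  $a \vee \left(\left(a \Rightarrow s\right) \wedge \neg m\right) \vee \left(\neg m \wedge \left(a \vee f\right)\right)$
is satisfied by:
  {a: True, m: False}
  {m: False, a: False}
  {m: True, a: True}


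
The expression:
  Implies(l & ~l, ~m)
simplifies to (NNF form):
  True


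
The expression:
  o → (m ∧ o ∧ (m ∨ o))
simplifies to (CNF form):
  m ∨ ¬o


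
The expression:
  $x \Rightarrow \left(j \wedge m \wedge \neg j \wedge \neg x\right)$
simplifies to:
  $\neg x$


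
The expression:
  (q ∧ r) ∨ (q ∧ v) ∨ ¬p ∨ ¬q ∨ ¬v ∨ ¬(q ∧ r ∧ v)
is always true.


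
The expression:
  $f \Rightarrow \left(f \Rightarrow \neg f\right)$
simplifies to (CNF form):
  $\neg f$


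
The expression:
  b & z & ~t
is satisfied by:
  {z: True, b: True, t: False}


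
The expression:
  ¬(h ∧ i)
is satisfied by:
  {h: False, i: False}
  {i: True, h: False}
  {h: True, i: False}


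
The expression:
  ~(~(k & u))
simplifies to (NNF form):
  k & u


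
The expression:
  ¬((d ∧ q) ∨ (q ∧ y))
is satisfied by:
  {y: False, q: False, d: False}
  {d: True, y: False, q: False}
  {y: True, d: False, q: False}
  {d: True, y: True, q: False}
  {q: True, d: False, y: False}


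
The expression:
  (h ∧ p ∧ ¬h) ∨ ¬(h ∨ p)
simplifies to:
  ¬h ∧ ¬p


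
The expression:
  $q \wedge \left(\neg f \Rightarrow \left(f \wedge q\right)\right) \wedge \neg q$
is never true.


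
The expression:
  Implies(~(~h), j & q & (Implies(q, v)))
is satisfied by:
  {j: True, v: True, q: True, h: False}
  {j: True, v: True, q: False, h: False}
  {j: True, q: True, v: False, h: False}
  {j: True, q: False, v: False, h: False}
  {v: True, q: True, j: False, h: False}
  {v: True, q: False, j: False, h: False}
  {q: True, j: False, v: False, h: False}
  {q: False, j: False, v: False, h: False}
  {h: True, j: True, v: True, q: True}


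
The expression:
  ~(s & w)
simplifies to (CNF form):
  ~s | ~w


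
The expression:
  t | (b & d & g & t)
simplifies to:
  t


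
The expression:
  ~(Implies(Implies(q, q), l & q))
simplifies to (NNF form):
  ~l | ~q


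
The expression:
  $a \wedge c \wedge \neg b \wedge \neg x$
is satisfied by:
  {a: True, c: True, x: False, b: False}


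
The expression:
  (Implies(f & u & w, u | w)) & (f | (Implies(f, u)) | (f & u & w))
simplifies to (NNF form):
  True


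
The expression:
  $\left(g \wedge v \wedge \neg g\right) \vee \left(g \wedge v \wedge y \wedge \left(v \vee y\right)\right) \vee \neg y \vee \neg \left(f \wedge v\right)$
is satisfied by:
  {g: True, v: False, y: False, f: False}
  {f: False, v: False, g: False, y: False}
  {f: True, g: True, v: False, y: False}
  {f: True, v: False, g: False, y: False}
  {y: True, g: True, f: False, v: False}
  {y: True, f: False, v: False, g: False}
  {y: True, f: True, g: True, v: False}
  {y: True, f: True, v: False, g: False}
  {g: True, v: True, y: False, f: False}
  {v: True, y: False, g: False, f: False}
  {f: True, v: True, g: True, y: False}
  {f: True, v: True, y: False, g: False}
  {g: True, v: True, y: True, f: False}
  {v: True, y: True, f: False, g: False}
  {f: True, v: True, y: True, g: True}


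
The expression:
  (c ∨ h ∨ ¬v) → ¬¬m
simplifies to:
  m ∨ (v ∧ ¬c ∧ ¬h)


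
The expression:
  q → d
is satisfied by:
  {d: True, q: False}
  {q: False, d: False}
  {q: True, d: True}


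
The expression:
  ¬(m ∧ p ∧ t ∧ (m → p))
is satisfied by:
  {p: False, m: False, t: False}
  {t: True, p: False, m: False}
  {m: True, p: False, t: False}
  {t: True, m: True, p: False}
  {p: True, t: False, m: False}
  {t: True, p: True, m: False}
  {m: True, p: True, t: False}


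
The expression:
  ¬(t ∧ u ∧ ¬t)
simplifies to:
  True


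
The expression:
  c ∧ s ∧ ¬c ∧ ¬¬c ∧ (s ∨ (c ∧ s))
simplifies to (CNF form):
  False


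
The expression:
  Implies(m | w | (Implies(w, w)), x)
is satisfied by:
  {x: True}


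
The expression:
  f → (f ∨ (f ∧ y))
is always true.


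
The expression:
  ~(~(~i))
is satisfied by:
  {i: False}


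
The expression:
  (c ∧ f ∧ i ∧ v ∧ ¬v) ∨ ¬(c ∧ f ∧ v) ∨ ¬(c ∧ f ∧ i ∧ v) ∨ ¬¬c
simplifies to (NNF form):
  True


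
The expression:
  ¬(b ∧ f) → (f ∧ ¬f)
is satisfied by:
  {b: True, f: True}


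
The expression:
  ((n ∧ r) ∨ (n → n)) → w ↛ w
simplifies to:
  False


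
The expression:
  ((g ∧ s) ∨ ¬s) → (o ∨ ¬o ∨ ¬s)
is always true.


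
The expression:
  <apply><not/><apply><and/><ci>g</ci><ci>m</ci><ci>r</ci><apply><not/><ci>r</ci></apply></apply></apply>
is always true.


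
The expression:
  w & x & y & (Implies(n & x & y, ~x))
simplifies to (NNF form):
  w & x & y & ~n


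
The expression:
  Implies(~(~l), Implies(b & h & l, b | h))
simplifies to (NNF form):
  True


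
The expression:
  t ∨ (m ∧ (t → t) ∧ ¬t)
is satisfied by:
  {t: True, m: True}
  {t: True, m: False}
  {m: True, t: False}


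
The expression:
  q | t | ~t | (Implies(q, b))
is always true.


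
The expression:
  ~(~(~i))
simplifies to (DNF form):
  ~i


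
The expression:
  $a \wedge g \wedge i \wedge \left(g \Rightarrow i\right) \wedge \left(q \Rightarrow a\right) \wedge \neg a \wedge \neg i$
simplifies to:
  $\text{False}$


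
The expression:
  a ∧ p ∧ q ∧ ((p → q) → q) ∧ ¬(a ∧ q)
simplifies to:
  False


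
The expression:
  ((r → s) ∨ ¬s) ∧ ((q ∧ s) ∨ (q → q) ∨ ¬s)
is always true.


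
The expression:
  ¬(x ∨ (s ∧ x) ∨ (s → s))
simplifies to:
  False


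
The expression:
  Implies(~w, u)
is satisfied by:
  {u: True, w: True}
  {u: True, w: False}
  {w: True, u: False}


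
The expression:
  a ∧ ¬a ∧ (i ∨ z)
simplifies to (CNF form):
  False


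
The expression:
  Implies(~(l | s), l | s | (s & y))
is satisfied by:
  {l: True, s: True}
  {l: True, s: False}
  {s: True, l: False}


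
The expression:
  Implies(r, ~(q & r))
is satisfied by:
  {q: False, r: False}
  {r: True, q: False}
  {q: True, r: False}


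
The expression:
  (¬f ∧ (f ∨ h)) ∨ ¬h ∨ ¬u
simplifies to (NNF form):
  ¬f ∨ ¬h ∨ ¬u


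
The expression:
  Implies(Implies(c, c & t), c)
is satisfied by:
  {c: True}


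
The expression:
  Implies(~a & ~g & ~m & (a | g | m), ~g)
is always true.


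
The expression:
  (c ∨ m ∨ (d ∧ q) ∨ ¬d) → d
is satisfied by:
  {d: True}


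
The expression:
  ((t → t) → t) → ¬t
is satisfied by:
  {t: False}


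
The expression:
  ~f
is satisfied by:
  {f: False}


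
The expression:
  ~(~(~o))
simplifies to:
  ~o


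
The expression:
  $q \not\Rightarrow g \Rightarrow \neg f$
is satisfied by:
  {g: True, q: False, f: False}
  {g: False, q: False, f: False}
  {f: True, g: True, q: False}
  {f: True, g: False, q: False}
  {q: True, g: True, f: False}
  {q: True, g: False, f: False}
  {q: True, f: True, g: True}


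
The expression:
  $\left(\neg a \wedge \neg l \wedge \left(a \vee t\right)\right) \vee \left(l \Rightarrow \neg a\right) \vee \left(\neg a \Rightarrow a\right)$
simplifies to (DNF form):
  $\text{True}$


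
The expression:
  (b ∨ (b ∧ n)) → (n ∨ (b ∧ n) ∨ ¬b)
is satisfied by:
  {n: True, b: False}
  {b: False, n: False}
  {b: True, n: True}


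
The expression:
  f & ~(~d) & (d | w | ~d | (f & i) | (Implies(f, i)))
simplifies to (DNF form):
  d & f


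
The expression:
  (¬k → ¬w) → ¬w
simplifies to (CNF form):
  ¬k ∨ ¬w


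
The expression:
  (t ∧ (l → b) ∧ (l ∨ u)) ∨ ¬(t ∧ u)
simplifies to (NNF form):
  b ∨ ¬l ∨ ¬t ∨ ¬u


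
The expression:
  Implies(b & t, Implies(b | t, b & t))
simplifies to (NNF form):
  True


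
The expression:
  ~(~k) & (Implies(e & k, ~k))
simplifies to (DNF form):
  k & ~e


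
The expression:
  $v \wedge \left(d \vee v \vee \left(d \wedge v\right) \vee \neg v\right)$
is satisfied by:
  {v: True}


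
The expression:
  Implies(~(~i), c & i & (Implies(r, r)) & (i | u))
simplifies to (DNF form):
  c | ~i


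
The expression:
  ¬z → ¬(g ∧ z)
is always true.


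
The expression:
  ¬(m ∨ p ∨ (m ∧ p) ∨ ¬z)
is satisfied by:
  {z: True, p: False, m: False}


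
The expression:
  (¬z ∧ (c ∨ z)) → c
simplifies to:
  True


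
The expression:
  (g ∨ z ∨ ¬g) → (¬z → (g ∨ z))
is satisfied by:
  {z: True, g: True}
  {z: True, g: False}
  {g: True, z: False}


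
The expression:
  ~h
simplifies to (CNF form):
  ~h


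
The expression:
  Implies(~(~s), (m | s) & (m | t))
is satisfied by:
  {t: True, m: True, s: False}
  {t: True, s: False, m: False}
  {m: True, s: False, t: False}
  {m: False, s: False, t: False}
  {t: True, m: True, s: True}
  {t: True, s: True, m: False}
  {m: True, s: True, t: False}


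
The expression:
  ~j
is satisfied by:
  {j: False}


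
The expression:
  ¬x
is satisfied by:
  {x: False}


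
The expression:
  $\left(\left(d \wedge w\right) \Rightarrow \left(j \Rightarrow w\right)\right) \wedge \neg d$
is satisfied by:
  {d: False}


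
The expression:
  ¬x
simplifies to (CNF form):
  ¬x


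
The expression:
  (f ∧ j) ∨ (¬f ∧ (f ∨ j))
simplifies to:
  j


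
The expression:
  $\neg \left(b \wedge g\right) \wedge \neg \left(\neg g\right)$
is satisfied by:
  {g: True, b: False}


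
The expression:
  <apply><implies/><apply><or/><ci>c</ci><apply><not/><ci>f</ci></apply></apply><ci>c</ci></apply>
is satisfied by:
  {c: True, f: True}
  {c: True, f: False}
  {f: True, c: False}


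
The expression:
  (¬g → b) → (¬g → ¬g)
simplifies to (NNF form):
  True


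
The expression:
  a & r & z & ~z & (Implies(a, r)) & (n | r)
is never true.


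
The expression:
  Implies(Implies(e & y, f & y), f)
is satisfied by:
  {e: True, f: True, y: True}
  {e: True, f: True, y: False}
  {f: True, y: True, e: False}
  {f: True, y: False, e: False}
  {e: True, y: True, f: False}


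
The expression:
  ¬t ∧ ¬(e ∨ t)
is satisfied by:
  {e: False, t: False}


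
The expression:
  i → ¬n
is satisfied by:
  {n: False, i: False}
  {i: True, n: False}
  {n: True, i: False}


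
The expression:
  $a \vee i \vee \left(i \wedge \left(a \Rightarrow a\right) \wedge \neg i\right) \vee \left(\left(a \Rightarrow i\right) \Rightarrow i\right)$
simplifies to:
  $a \vee i$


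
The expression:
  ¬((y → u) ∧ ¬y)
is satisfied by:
  {y: True}


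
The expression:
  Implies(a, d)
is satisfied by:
  {d: True, a: False}
  {a: False, d: False}
  {a: True, d: True}


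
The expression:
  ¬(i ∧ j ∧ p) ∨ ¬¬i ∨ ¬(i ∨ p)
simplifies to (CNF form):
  True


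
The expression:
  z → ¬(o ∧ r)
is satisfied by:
  {o: False, z: False, r: False}
  {r: True, o: False, z: False}
  {z: True, o: False, r: False}
  {r: True, z: True, o: False}
  {o: True, r: False, z: False}
  {r: True, o: True, z: False}
  {z: True, o: True, r: False}


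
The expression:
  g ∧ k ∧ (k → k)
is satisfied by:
  {g: True, k: True}


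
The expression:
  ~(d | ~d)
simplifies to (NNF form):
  False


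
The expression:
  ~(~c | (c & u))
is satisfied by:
  {c: True, u: False}


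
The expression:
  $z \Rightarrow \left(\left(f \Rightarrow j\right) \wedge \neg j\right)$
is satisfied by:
  {j: False, z: False, f: False}
  {f: True, j: False, z: False}
  {j: True, f: False, z: False}
  {f: True, j: True, z: False}
  {z: True, f: False, j: False}


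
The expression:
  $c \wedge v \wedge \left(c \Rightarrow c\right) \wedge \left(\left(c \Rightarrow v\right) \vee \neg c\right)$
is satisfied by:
  {c: True, v: True}


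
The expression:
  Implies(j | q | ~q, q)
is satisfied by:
  {q: True}


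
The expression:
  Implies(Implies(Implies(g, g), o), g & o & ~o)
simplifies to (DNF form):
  ~o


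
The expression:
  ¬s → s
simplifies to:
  s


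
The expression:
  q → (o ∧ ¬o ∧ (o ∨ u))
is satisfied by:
  {q: False}


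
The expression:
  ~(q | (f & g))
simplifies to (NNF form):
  ~q & (~f | ~g)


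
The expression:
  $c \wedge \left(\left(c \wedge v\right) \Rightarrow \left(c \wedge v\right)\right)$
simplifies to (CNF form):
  $c$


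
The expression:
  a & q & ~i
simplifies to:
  a & q & ~i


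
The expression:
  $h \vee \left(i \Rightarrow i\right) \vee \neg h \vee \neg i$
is always true.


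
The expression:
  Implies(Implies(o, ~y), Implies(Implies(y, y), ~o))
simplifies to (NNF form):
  y | ~o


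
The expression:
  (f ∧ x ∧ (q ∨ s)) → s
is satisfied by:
  {s: True, q: False, x: False, f: False}
  {s: False, q: False, x: False, f: False}
  {f: True, s: True, q: False, x: False}
  {f: True, s: False, q: False, x: False}
  {x: True, s: True, q: False, f: False}
  {x: True, s: False, q: False, f: False}
  {f: True, x: True, s: True, q: False}
  {f: True, x: True, s: False, q: False}
  {q: True, s: True, f: False, x: False}
  {q: True, s: False, f: False, x: False}
  {f: True, q: True, s: True, x: False}
  {f: True, q: True, s: False, x: False}
  {x: True, q: True, s: True, f: False}
  {x: True, q: True, s: False, f: False}
  {x: True, q: True, f: True, s: True}


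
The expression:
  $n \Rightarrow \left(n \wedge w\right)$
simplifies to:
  $w \vee \neg n$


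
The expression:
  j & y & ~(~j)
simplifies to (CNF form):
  j & y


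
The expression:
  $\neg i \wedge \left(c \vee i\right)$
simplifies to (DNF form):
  $c \wedge \neg i$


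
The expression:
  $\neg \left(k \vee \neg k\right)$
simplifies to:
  $\text{False}$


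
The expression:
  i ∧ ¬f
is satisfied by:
  {i: True, f: False}


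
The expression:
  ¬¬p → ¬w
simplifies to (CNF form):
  ¬p ∨ ¬w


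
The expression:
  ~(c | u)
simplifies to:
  ~c & ~u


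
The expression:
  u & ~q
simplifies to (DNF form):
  u & ~q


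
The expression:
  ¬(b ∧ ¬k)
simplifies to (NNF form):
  k ∨ ¬b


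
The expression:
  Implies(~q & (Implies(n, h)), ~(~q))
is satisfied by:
  {q: True, n: True, h: False}
  {q: True, n: False, h: False}
  {q: True, h: True, n: True}
  {q: True, h: True, n: False}
  {n: True, h: False, q: False}


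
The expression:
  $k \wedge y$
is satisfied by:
  {y: True, k: True}


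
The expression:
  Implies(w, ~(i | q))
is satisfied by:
  {i: False, w: False, q: False}
  {q: True, i: False, w: False}
  {i: True, q: False, w: False}
  {q: True, i: True, w: False}
  {w: True, q: False, i: False}


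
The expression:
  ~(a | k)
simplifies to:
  ~a & ~k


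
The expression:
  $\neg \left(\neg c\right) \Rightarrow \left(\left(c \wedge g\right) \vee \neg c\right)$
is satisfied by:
  {g: True, c: False}
  {c: False, g: False}
  {c: True, g: True}


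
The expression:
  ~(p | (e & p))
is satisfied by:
  {p: False}


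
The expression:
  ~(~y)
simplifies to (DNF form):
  y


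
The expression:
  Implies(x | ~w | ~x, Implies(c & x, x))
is always true.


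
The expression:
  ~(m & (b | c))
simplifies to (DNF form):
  ~m | (~b & ~c)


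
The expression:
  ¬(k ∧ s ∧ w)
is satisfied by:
  {s: False, k: False, w: False}
  {w: True, s: False, k: False}
  {k: True, s: False, w: False}
  {w: True, k: True, s: False}
  {s: True, w: False, k: False}
  {w: True, s: True, k: False}
  {k: True, s: True, w: False}


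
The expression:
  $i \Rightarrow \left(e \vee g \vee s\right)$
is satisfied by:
  {e: True, s: True, g: True, i: False}
  {e: True, s: True, g: False, i: False}
  {e: True, g: True, s: False, i: False}
  {e: True, g: False, s: False, i: False}
  {s: True, g: True, e: False, i: False}
  {s: True, g: False, e: False, i: False}
  {g: True, e: False, s: False, i: False}
  {g: False, e: False, s: False, i: False}
  {i: True, e: True, s: True, g: True}
  {i: True, e: True, s: True, g: False}
  {i: True, e: True, g: True, s: False}
  {i: True, e: True, g: False, s: False}
  {i: True, s: True, g: True, e: False}
  {i: True, s: True, g: False, e: False}
  {i: True, g: True, s: False, e: False}


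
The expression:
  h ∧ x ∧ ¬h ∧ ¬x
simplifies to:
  False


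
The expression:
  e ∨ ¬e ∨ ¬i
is always true.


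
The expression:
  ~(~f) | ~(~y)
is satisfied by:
  {y: True, f: True}
  {y: True, f: False}
  {f: True, y: False}


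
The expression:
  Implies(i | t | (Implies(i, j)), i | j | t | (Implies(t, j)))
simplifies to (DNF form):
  True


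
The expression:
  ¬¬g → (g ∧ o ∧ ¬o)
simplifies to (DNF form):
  ¬g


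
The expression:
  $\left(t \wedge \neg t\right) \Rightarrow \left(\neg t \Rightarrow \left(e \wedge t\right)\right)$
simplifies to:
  $\text{True}$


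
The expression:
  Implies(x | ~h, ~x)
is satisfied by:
  {x: False}


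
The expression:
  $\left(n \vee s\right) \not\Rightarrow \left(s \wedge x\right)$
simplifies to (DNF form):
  $\left(n \wedge \neg s\right) \vee \left(s \wedge \neg x\right)$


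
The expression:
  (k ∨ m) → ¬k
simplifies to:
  ¬k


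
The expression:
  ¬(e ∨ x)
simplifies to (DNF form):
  ¬e ∧ ¬x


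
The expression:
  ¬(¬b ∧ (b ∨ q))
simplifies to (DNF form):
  b ∨ ¬q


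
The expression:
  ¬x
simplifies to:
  ¬x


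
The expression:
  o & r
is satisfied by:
  {r: True, o: True}


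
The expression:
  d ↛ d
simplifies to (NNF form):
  False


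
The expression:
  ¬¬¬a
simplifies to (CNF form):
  ¬a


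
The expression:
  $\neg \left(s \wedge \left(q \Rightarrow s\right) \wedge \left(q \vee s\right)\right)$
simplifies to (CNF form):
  $\neg s$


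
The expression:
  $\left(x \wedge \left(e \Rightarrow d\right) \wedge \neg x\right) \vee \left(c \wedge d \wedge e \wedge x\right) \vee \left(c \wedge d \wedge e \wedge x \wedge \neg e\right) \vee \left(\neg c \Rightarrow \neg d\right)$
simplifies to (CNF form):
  $c \vee \neg d$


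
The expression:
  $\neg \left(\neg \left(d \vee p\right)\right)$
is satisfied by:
  {d: True, p: True}
  {d: True, p: False}
  {p: True, d: False}


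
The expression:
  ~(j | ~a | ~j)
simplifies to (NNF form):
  False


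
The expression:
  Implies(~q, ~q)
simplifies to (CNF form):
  True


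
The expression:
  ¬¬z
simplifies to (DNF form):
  z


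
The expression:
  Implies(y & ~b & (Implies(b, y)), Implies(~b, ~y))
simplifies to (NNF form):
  b | ~y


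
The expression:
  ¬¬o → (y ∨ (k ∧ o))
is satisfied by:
  {y: True, k: True, o: False}
  {y: True, o: False, k: False}
  {k: True, o: False, y: False}
  {k: False, o: False, y: False}
  {y: True, k: True, o: True}
  {y: True, o: True, k: False}
  {k: True, o: True, y: False}


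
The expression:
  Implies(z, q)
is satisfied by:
  {q: True, z: False}
  {z: False, q: False}
  {z: True, q: True}


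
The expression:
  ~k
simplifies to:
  ~k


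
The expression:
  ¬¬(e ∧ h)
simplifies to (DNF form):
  e ∧ h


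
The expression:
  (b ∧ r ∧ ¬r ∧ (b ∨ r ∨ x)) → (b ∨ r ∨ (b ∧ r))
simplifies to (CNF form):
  True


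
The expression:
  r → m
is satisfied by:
  {m: True, r: False}
  {r: False, m: False}
  {r: True, m: True}


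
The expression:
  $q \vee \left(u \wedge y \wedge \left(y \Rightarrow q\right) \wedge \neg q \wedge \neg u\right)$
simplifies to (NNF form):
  $q$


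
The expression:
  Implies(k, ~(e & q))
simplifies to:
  ~e | ~k | ~q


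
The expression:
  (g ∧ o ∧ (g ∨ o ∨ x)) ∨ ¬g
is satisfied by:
  {o: True, g: False}
  {g: False, o: False}
  {g: True, o: True}


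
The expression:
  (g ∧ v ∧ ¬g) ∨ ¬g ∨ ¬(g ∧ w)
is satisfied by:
  {w: False, g: False}
  {g: True, w: False}
  {w: True, g: False}


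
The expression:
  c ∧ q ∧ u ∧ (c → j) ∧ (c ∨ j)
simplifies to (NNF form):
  c ∧ j ∧ q ∧ u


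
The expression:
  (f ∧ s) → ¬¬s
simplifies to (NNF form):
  True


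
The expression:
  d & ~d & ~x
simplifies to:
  False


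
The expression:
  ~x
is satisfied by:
  {x: False}


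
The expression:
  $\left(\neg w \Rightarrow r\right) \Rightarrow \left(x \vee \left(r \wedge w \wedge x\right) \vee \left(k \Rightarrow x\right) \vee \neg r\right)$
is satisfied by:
  {x: True, k: False, r: False}
  {k: False, r: False, x: False}
  {r: True, x: True, k: False}
  {r: True, k: False, x: False}
  {x: True, k: True, r: False}
  {k: True, x: False, r: False}
  {r: True, k: True, x: True}


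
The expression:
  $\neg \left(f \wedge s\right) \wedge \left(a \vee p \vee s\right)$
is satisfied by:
  {a: True, p: True, f: False, s: False}
  {a: True, f: False, p: False, s: False}
  {p: True, a: False, f: False, s: False}
  {a: True, f: True, p: True, s: False}
  {a: True, f: True, p: False, s: False}
  {f: True, p: True, a: False, s: False}
  {s: True, p: True, a: True, f: False}
  {s: True, a: True, f: False, p: False}
  {s: True, p: True, a: False, f: False}
  {s: True, a: False, f: False, p: False}


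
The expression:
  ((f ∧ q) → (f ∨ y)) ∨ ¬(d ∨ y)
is always true.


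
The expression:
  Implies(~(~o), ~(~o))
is always true.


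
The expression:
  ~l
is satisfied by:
  {l: False}


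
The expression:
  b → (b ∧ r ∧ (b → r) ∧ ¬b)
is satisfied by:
  {b: False}


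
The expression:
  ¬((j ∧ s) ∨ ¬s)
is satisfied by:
  {s: True, j: False}


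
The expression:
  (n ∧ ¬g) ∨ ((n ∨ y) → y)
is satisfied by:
  {y: True, g: False, n: False}
  {g: False, n: False, y: False}
  {y: True, n: True, g: False}
  {n: True, g: False, y: False}
  {y: True, g: True, n: False}
  {g: True, y: False, n: False}
  {y: True, n: True, g: True}


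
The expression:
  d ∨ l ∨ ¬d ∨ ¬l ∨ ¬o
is always true.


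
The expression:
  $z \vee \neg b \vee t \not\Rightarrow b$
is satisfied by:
  {z: True, b: False}
  {b: False, z: False}
  {b: True, z: True}


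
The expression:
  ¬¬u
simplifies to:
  u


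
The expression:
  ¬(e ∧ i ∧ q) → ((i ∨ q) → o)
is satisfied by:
  {o: True, e: True, q: False, i: False}
  {o: True, q: False, e: False, i: False}
  {i: True, o: True, e: True, q: False}
  {i: True, o: True, q: False, e: False}
  {o: True, e: True, q: True, i: False}
  {o: True, q: True, e: False, i: False}
  {o: True, i: True, q: True, e: True}
  {o: True, i: True, q: True, e: False}
  {e: True, i: False, q: False, o: False}
  {i: False, q: False, e: False, o: False}
  {e: True, i: True, q: True, o: False}


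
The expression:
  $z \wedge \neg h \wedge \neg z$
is never true.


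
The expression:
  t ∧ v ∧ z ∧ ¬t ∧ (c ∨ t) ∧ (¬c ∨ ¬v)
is never true.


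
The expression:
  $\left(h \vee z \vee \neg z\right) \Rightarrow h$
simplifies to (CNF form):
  $h$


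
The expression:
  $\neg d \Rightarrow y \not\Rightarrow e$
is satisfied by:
  {d: True, y: True, e: False}
  {d: True, y: False, e: False}
  {d: True, e: True, y: True}
  {d: True, e: True, y: False}
  {y: True, e: False, d: False}


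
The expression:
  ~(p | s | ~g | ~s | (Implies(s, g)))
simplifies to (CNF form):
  False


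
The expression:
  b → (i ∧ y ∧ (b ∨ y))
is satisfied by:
  {i: True, y: True, b: False}
  {i: True, y: False, b: False}
  {y: True, i: False, b: False}
  {i: False, y: False, b: False}
  {i: True, b: True, y: True}


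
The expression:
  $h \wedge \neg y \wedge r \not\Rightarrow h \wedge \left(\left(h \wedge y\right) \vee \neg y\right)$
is never true.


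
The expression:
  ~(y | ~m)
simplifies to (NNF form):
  m & ~y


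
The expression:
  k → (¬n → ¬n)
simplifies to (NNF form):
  True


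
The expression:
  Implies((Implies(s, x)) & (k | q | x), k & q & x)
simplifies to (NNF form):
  (k | ~x) & (q | ~x) & (s | x | ~k) & (s | x | ~q)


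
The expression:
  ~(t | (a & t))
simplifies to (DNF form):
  ~t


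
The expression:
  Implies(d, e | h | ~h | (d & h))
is always true.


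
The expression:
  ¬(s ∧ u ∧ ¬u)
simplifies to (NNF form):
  True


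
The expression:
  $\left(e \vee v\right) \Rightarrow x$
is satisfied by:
  {x: True, e: False, v: False}
  {x: True, v: True, e: False}
  {x: True, e: True, v: False}
  {x: True, v: True, e: True}
  {v: False, e: False, x: False}


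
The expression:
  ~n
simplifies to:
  ~n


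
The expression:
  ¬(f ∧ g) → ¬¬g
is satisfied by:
  {g: True}


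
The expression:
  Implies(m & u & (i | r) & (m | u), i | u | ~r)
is always true.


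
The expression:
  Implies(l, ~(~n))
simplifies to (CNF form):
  n | ~l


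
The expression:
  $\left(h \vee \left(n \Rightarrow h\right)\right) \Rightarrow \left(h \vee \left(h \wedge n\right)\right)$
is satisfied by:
  {n: True, h: True}
  {n: True, h: False}
  {h: True, n: False}


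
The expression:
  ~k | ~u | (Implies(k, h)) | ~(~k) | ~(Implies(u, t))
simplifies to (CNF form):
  True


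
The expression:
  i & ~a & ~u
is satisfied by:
  {i: True, u: False, a: False}


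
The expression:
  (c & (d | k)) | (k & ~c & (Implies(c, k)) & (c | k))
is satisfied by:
  {k: True, c: True, d: True}
  {k: True, c: True, d: False}
  {k: True, d: True, c: False}
  {k: True, d: False, c: False}
  {c: True, d: True, k: False}


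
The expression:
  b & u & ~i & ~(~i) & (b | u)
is never true.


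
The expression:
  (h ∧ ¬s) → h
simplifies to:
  True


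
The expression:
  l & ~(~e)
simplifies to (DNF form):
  e & l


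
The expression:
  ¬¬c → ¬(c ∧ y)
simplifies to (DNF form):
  ¬c ∨ ¬y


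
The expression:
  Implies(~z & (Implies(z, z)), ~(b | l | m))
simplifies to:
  z | (~b & ~l & ~m)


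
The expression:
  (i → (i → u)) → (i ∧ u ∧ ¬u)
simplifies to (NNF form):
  i ∧ ¬u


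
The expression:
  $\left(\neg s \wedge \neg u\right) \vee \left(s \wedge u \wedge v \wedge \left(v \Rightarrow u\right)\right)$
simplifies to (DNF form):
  $\left(u \wedge \neg u\right) \vee \left(\neg s \wedge \neg u\right) \vee \left(s \wedge u \wedge v\right) \vee \left(s \wedge u \wedge \neg u\right) \vee \left(s \wedge v \wedge \neg s\right) \vee \left(s \wedge \neg s \wedge \neg u\right) \vee \left(u \wedge v \wedge \neg u\right) \vee \left(v \wedge \neg s \wedge \neg u\right)$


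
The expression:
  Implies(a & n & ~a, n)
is always true.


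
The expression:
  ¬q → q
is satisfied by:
  {q: True}


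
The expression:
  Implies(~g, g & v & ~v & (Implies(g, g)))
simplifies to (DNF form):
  g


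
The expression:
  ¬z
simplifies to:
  ¬z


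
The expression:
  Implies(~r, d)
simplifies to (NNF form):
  d | r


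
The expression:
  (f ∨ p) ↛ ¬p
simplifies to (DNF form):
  p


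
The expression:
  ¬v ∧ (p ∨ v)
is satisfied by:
  {p: True, v: False}


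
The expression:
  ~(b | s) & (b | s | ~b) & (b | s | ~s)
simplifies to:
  ~b & ~s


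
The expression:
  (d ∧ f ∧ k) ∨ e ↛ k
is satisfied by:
  {e: True, f: True, d: True, k: False}
  {e: True, f: True, d: False, k: False}
  {e: True, d: True, f: False, k: False}
  {e: True, d: False, f: False, k: False}
  {k: True, e: True, f: True, d: True}
  {k: True, f: True, d: True, e: False}
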